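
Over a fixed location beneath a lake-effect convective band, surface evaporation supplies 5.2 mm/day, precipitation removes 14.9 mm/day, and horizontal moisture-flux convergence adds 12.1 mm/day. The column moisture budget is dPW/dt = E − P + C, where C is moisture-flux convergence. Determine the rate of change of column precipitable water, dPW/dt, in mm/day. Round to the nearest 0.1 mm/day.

dPW/dt ≈ 2.4 mm/day

dPW/dt = E − P + C = 5.2 − 14.9 + (12.1) = 2.4 mm/day.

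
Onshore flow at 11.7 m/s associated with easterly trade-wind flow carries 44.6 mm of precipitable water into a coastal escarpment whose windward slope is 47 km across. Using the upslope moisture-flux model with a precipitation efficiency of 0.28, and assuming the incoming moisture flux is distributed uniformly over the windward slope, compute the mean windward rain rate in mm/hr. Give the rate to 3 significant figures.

R ≈ 11.2 mm/hr

Incoming column moisture flux per unit ridge length: F = V × PW = 11.7 × 44.6 = 521.82 mm·m/s.
Spread over the 47 km slope with efficiency ε = 0.28: R = ε·F/W = 0.28 × 521.82 / 47000 m = 3.109e-03 mm/s.
R = 3.109e-03 × 3600 = 11.2 mm/hr.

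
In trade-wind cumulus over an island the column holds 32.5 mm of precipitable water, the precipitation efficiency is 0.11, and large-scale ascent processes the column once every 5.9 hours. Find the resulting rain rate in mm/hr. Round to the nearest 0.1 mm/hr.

R ≈ 0.6 mm/hr

Each overturning extracts ε × PW = 0.11 × 32.5 = 3.575 mm.
Rate = ε·PW / τ = 3.575 / 5.9 h = 0.6 mm/hr.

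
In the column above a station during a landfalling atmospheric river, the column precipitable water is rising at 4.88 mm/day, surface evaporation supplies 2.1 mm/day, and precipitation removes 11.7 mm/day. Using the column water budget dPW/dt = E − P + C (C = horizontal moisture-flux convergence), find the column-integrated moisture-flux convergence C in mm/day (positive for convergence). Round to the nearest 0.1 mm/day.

dPW/dt = +4.88 mm/day.
C = dPW/dt − E + P = (+4.88) − 2.1 + 11.7 = 14.5 mm/day.

C ≈ 14.5 mm/day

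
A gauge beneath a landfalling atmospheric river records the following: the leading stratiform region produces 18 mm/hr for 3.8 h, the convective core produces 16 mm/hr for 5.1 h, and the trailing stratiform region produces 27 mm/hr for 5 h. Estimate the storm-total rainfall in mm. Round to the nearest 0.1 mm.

total ≈ 285.0 mm

Total = Σ Rᵢ Δtᵢ = 18 × 3.8 + 16 × 5.1 + 27 × 5
      = 68.4 + 81.6 + 135 = 285.0 mm.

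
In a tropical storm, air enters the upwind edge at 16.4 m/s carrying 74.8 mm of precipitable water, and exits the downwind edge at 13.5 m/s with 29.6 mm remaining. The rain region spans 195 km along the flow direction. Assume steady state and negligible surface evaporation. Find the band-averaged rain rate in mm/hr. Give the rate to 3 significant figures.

Column moisture flux per unit crosswind length is F = V × PW.
Inflow: F_in = 16.4 × 74.8 = 1226.72 mm·m/s
Outflow: F_out = 13.5 × 29.6 = 399.6 mm·m/s
Steady-state rate R = (F_in − F_out)/L = (1226.72 − 399.6) / 195000 m = 4.242e-03 mm/s.
R = 4.242e-03 × 3600 = 15.3 mm/hr.

R ≈ 15.3 mm/hr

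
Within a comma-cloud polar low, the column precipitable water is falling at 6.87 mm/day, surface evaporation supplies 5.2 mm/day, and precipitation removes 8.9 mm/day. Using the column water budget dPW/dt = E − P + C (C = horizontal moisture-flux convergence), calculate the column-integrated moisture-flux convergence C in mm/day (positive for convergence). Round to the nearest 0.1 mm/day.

C ≈ -3.2 mm/day

dPW/dt = -6.87 mm/day.
C = dPW/dt − E + P = (-6.87) − 5.2 + 8.9 = -3.2 mm/day.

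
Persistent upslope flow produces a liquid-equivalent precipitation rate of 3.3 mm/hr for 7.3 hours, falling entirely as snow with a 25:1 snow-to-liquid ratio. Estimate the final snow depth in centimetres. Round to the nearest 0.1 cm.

snow depth ≈ 60.2 cm

Liquid-equivalent depth = 3.3 × 7.3 = 24.09 mm.
Snow depth = 24.09 mm × 25 = 602.25 mm = 60.2 cm.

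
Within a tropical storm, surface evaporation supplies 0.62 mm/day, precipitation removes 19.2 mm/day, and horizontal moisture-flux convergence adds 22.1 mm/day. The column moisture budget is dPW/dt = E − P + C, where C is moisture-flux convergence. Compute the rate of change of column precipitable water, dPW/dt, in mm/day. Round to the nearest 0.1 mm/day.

dPW/dt ≈ 3.5 mm/day

dPW/dt = E − P + C = 0.62 − 19.2 + (22.1) = 3.5 mm/day.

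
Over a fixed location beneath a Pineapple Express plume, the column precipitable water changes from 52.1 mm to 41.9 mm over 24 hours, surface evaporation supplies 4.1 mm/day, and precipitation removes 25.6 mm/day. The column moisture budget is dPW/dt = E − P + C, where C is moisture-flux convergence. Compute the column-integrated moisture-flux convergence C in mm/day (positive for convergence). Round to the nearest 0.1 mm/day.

dPW/dt = (41.9 − 52.1) mm / (24/24 day) = -10.200 mm/day.
C = dPW/dt − E + P = (-10.200) − 4.1 + 25.6 = 11.3 mm/day.

C ≈ 11.3 mm/day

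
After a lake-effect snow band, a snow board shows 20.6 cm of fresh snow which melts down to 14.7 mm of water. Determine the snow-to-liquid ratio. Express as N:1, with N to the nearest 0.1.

Ratio = snow depth / SWE = 206 mm / 14.7 mm = 14.0, i.e. 14.0:1.

ratio ≈ 14.0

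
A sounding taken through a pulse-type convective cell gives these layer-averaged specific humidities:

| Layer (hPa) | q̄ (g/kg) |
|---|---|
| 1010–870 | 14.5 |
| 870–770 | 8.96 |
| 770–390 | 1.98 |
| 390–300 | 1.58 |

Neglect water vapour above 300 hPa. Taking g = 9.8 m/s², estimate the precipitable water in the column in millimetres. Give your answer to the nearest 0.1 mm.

Precipitable water is the column-integrated vapour mass per unit area: PW = (1/g) Σ q̄ Δp, with q in kg/kg and Δp in Pa (1 kg/m² of water = 1 mm).
Layer 1010–870 hPa: Δp = 140 hPa = 14000 Pa, q̄ = 0.0145 kg/kg → 0.0145 × 14000 / 9.8 = 20.71 mm
Layer 870–770 hPa: Δp = 100 hPa = 10000 Pa, q̄ = 0.00896 kg/kg → 0.00896 × 10000 / 9.8 = 9.14 mm
Layer 770–390 hPa: Δp = 380 hPa = 38000 Pa, q̄ = 0.00198 kg/kg → 0.00198 × 38000 / 9.8 = 7.68 mm
Layer 390–300 hPa: Δp = 90 hPa = 9000 Pa, q̄ = 0.00158 kg/kg → 0.00158 × 9000 / 9.8 = 1.45 mm
PW = 20.71 + 9.14 + 7.68 + 1.45 = 38.98 ≈ 39.0 mm.

PW ≈ 39.0 mm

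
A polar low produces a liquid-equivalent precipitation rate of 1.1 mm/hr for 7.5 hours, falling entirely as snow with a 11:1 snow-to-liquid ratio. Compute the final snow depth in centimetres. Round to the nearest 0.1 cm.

snow depth ≈ 9.1 cm

Liquid-equivalent depth = 1.1 × 7.5 = 8.25 mm.
Snow depth = 8.25 mm × 11 = 90.75 mm = 9.1 cm.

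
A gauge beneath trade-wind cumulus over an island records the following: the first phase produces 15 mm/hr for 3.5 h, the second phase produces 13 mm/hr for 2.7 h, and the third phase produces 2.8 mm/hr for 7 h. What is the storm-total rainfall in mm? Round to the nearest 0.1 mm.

Total = Σ Rᵢ Δtᵢ = 15 × 3.5 + 13 × 2.7 + 2.8 × 7
      = 52.5 + 35.1 + 19.6 = 107.2 mm.

total ≈ 107.2 mm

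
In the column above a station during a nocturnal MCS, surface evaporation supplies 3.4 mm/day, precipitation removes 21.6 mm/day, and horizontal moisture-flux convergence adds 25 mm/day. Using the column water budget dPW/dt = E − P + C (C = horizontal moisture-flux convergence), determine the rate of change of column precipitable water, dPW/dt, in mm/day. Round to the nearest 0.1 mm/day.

dPW/dt ≈ 6.8 mm/day

dPW/dt = E − P + C = 3.4 − 21.6 + (25) = 6.8 mm/day.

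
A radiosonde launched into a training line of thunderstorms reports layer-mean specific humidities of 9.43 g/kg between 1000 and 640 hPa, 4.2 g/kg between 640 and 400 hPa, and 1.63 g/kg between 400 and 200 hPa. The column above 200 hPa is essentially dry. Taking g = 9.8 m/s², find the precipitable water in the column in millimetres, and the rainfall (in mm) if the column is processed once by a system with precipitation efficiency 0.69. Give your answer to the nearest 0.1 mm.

PW ≈ 48.3 mm; rainfall ≈ 33.3 mm

Precipitable water is the column-integrated vapour mass per unit area: PW = (1/g) Σ q̄ Δp, with q in kg/kg and Δp in Pa (1 kg/m² of water = 1 mm).
Layer 1000–640 hPa: Δp = 360 hPa = 36000 Pa, q̄ = 0.00943 kg/kg → 0.00943 × 36000 / 9.8 = 34.64 mm
Layer 640–400 hPa: Δp = 240 hPa = 24000 Pa, q̄ = 0.0042 kg/kg → 0.0042 × 24000 / 9.8 = 10.29 mm
Layer 400–200 hPa: Δp = 200 hPa = 20000 Pa, q̄ = 0.00163 kg/kg → 0.00163 × 20000 / 9.8 = 3.33 mm
PW = 34.64 + 10.29 + 3.33 = 48.26 ≈ 48.3 mm.
Rainfall = ε × PW = 0.69 × 48.3 = 33.3 mm.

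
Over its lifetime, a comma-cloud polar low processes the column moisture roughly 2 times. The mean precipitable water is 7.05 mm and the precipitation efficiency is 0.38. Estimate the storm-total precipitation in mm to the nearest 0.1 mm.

Each cycle deposits ε × PW = 0.38 × 7.05 = 2.679 mm.
Over 2 cycles: 2 × 2.679 = 5.4 mm.

precipitation ≈ 5.4 mm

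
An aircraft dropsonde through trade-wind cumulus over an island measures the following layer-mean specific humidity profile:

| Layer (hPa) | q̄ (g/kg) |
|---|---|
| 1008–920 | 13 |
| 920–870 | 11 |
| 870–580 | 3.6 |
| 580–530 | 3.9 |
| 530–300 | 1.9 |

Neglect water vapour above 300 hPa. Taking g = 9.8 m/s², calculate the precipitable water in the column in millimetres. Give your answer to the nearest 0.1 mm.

PW ≈ 34.4 mm

Precipitable water is the column-integrated vapour mass per unit area: PW = (1/g) Σ q̄ Δp, with q in kg/kg and Δp in Pa (1 kg/m² of water = 1 mm).
Layer 1008–920 hPa: Δp = 88 hPa = 8800 Pa, q̄ = 0.013 kg/kg → 0.013 × 8800 / 9.8 = 11.67 mm
Layer 920–870 hPa: Δp = 50 hPa = 5000 Pa, q̄ = 0.011 kg/kg → 0.011 × 5000 / 9.8 = 5.61 mm
Layer 870–580 hPa: Δp = 290 hPa = 29000 Pa, q̄ = 0.0036 kg/kg → 0.0036 × 29000 / 9.8 = 10.65 mm
Layer 580–530 hPa: Δp = 50 hPa = 5000 Pa, q̄ = 0.0039 kg/kg → 0.0039 × 5000 / 9.8 = 1.99 mm
Layer 530–300 hPa: Δp = 230 hPa = 23000 Pa, q̄ = 0.0019 kg/kg → 0.0019 × 23000 / 9.8 = 4.46 mm
PW = 11.67 + 5.61 + 10.65 + 1.99 + 4.46 = 34.38 ≈ 34.4 mm.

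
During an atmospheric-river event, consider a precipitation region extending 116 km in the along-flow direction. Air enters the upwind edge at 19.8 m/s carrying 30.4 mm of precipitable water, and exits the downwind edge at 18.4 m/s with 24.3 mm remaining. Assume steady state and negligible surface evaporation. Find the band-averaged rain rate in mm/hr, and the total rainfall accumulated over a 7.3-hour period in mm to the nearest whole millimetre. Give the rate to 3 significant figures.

Column moisture flux per unit crosswind length is F = V × PW.
Inflow: F_in = 19.8 × 30.4 = 601.92 mm·m/s
Outflow: F_out = 18.4 × 24.3 = 447.12 mm·m/s
Steady-state rate R = (F_in − F_out)/L = (601.92 − 447.12) / 116000 m = 1.334e-03 mm/s.
R = 1.334e-03 × 3600 = 4.80 mm/hr.
Over 7.3 h: total = 4.80 × 7.3 = 35.04 ≈ 35 mm.

R ≈ 4.80 mm/hr; total ≈ 35 mm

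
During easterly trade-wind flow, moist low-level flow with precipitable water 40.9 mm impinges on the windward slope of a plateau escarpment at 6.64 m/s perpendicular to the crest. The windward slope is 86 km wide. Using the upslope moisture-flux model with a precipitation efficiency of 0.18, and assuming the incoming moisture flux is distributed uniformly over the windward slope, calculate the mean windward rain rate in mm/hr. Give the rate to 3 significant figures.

Incoming column moisture flux per unit ridge length: F = V × PW = 6.64 × 40.9 = 271.576 mm·m/s.
Spread over the 86 km slope with efficiency ε = 0.18: R = ε·F/W = 0.18 × 271.576 / 86000 m = 5.684e-04 mm/s.
R = 5.684e-04 × 3600 = 2.05 mm/hr.

R ≈ 2.05 mm/hr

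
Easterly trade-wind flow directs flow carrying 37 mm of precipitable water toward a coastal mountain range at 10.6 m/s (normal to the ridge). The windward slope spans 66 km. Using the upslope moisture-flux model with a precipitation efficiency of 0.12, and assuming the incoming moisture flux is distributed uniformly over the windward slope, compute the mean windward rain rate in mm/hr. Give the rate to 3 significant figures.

R ≈ 2.57 mm/hr

Incoming column moisture flux per unit ridge length: F = V × PW = 10.6 × 37 = 392.2 mm·m/s.
Spread over the 66 km slope with efficiency ε = 0.12: R = ε·F/W = 0.12 × 392.2 / 66000 m = 7.131e-04 mm/s.
R = 7.131e-04 × 3600 = 2.57 mm/hr.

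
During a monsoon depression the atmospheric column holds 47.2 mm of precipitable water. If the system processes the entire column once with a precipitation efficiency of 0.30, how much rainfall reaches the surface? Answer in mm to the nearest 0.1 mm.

Rainfall = ε × PW = 0.30 × 47.2 = 14.2 mm.

rainfall ≈ 14.2 mm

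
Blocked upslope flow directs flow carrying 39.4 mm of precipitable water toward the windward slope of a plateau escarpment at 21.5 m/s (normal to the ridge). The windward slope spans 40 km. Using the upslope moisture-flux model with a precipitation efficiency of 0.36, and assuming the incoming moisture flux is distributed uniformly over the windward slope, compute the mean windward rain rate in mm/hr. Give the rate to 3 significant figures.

Incoming column moisture flux per unit ridge length: F = V × PW = 21.5 × 39.4 = 847.1 mm·m/s.
Spread over the 40 km slope with efficiency ε = 0.36: R = ε·F/W = 0.36 × 847.1 / 40000 m = 7.624e-03 mm/s.
R = 7.624e-03 × 3600 = 27.4 mm/hr.

R ≈ 27.4 mm/hr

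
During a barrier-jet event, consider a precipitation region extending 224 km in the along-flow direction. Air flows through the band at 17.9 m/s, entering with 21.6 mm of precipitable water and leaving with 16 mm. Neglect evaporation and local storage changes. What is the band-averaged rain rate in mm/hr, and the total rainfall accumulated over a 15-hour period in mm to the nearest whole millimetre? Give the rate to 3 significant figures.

Column moisture flux per unit crosswind length is F = V × PW.
Inflow: F_in = 17.9 × 21.6 = 386.64 mm·m/s
Outflow: F_out = 17.9 × 16 = 286.4 mm·m/s
Steady-state rate R = (F_in − F_out)/L = (386.64 − 286.4) / 224000 m = 4.475e-04 mm/s.
R = 4.475e-04 × 3600 = 1.61 mm/hr.
Over 15 h: total = 1.61 × 15 = 24.15 ≈ 24 mm.

R ≈ 1.61 mm/hr; total ≈ 24 mm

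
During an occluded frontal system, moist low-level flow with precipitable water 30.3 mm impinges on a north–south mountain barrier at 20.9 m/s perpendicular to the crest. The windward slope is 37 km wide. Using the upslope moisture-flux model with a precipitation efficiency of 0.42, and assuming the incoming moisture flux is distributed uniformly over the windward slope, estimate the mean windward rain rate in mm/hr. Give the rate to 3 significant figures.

Incoming column moisture flux per unit ridge length: F = V × PW = 20.9 × 30.3 = 633.27 mm·m/s.
Spread over the 37 km slope with efficiency ε = 0.42: R = ε·F/W = 0.42 × 633.27 / 37000 m = 7.188e-03 mm/s.
R = 7.188e-03 × 3600 = 25.9 mm/hr.

R ≈ 25.9 mm/hr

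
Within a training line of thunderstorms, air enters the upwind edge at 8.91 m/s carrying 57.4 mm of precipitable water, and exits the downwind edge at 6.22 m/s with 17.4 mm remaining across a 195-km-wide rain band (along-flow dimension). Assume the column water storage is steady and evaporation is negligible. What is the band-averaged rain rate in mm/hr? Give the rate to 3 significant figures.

R ≈ 7.44 mm/hr

Column moisture flux per unit crosswind length is F = V × PW.
Inflow: F_in = 8.91 × 57.4 = 511.434 mm·m/s
Outflow: F_out = 6.22 × 17.4 = 108.228 mm·m/s
Steady-state rate R = (F_in − F_out)/L = (511.434 − 108.228) / 195000 m = 2.068e-03 mm/s.
R = 2.068e-03 × 3600 = 7.44 mm/hr.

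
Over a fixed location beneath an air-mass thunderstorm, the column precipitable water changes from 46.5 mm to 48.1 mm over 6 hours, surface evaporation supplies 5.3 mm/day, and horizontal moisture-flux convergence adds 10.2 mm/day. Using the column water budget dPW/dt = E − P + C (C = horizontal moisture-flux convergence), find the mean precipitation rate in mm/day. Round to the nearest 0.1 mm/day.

P ≈ 9.1 mm/day

dPW/dt = (48.1 − 46.5) mm / (6/24 day) = +6.400 mm/day.
P = E + C − dPW/dt = 5.3 + (10.2) − (+6.400) = 9.1 mm/day.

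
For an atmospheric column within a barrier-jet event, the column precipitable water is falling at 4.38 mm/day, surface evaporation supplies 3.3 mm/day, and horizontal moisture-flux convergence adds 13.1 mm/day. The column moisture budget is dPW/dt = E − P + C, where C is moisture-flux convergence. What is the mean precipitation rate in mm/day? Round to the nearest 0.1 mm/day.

dPW/dt = -4.38 mm/day.
P = E + C − dPW/dt = 3.3 + (13.1) − (-4.38) = 20.8 mm/day.

P ≈ 20.8 mm/day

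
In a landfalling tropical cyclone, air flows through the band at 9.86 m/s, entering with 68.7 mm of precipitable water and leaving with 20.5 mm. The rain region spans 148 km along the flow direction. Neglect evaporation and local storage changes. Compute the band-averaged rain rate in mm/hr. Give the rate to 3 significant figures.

Column moisture flux per unit crosswind length is F = V × PW.
Inflow: F_in = 9.86 × 68.7 = 677.382 mm·m/s
Outflow: F_out = 9.86 × 20.5 = 202.13 mm·m/s
Steady-state rate R = (F_in − F_out)/L = (677.382 − 202.13) / 148000 m = 3.211e-03 mm/s.
R = 3.211e-03 × 3600 = 11.6 mm/hr.

R ≈ 11.6 mm/hr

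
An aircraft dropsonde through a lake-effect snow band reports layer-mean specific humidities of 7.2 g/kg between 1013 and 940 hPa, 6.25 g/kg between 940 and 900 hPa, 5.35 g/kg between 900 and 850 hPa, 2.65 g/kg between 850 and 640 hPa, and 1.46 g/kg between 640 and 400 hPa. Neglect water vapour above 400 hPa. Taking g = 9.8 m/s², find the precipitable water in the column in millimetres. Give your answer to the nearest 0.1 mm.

PW ≈ 19.9 mm

Precipitable water is the column-integrated vapour mass per unit area: PW = (1/g) Σ q̄ Δp, with q in kg/kg and Δp in Pa (1 kg/m² of water = 1 mm).
Layer 1013–940 hPa: Δp = 73 hPa = 7300 Pa, q̄ = 0.0072 kg/kg → 0.0072 × 7300 / 9.8 = 5.36 mm
Layer 940–900 hPa: Δp = 40 hPa = 4000 Pa, q̄ = 0.00625 kg/kg → 0.00625 × 4000 / 9.8 = 2.55 mm
Layer 900–850 hPa: Δp = 50 hPa = 5000 Pa, q̄ = 0.00535 kg/kg → 0.00535 × 5000 / 9.8 = 2.73 mm
Layer 850–640 hPa: Δp = 210 hPa = 21000 Pa, q̄ = 0.00265 kg/kg → 0.00265 × 21000 / 9.8 = 5.68 mm
Layer 640–400 hPa: Δp = 240 hPa = 24000 Pa, q̄ = 0.00146 kg/kg → 0.00146 × 24000 / 9.8 = 3.58 mm
PW = 5.36 + 2.55 + 2.73 + 5.68 + 3.58 = 19.90 ≈ 19.9 mm.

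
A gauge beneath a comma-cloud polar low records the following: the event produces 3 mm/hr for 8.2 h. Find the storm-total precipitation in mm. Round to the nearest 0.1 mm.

Total = Σ Rᵢ Δtᵢ = 3 × 8.2
      = 24.6 = 24.6 mm.

total ≈ 24.6 mm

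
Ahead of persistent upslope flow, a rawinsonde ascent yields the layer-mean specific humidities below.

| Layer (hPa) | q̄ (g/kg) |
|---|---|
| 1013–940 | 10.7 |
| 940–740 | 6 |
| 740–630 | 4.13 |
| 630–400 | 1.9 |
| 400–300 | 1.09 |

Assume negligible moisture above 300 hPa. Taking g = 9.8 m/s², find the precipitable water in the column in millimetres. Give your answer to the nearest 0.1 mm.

Precipitable water is the column-integrated vapour mass per unit area: PW = (1/g) Σ q̄ Δp, with q in kg/kg and Δp in Pa (1 kg/m² of water = 1 mm).
Layer 1013–940 hPa: Δp = 73 hPa = 7300 Pa, q̄ = 0.0107 kg/kg → 0.0107 × 7300 / 9.8 = 7.97 mm
Layer 940–740 hPa: Δp = 200 hPa = 20000 Pa, q̄ = 0.006 kg/kg → 0.006 × 20000 / 9.8 = 12.24 mm
Layer 740–630 hPa: Δp = 110 hPa = 11000 Pa, q̄ = 0.00413 kg/kg → 0.00413 × 11000 / 9.8 = 4.64 mm
Layer 630–400 hPa: Δp = 230 hPa = 23000 Pa, q̄ = 0.0019 kg/kg → 0.0019 × 23000 / 9.8 = 4.46 mm
Layer 400–300 hPa: Δp = 100 hPa = 10000 Pa, q̄ = 0.00109 kg/kg → 0.00109 × 10000 / 9.8 = 1.11 mm
PW = 7.97 + 12.24 + 4.64 + 4.46 + 1.11 = 30.42 ≈ 30.4 mm.

PW ≈ 30.4 mm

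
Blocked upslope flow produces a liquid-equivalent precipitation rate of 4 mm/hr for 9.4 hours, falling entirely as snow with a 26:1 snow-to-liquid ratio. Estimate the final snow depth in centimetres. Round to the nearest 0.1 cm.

Liquid-equivalent depth = 4 × 9.4 = 37.6 mm.
Snow depth = 37.6 mm × 26 = 977.6 mm = 97.8 cm.

snow depth ≈ 97.8 cm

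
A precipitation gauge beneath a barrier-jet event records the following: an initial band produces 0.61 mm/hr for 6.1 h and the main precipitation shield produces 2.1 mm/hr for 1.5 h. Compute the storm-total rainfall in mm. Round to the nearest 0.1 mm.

Total = Σ Rᵢ Δtᵢ = 0.61 × 6.1 + 2.1 × 1.5
      = 3.721 + 3.15 = 6.9 mm.

total ≈ 6.9 mm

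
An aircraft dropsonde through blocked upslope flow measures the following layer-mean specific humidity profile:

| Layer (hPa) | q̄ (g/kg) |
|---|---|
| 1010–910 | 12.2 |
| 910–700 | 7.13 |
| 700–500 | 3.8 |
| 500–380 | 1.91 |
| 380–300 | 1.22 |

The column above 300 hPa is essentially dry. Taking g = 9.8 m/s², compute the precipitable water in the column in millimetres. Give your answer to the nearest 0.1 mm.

PW ≈ 38.8 mm

Precipitable water is the column-integrated vapour mass per unit area: PW = (1/g) Σ q̄ Δp, with q in kg/kg and Δp in Pa (1 kg/m² of water = 1 mm).
Layer 1010–910 hPa: Δp = 100 hPa = 10000 Pa, q̄ = 0.0122 kg/kg → 0.0122 × 10000 / 9.8 = 12.45 mm
Layer 910–700 hPa: Δp = 210 hPa = 21000 Pa, q̄ = 0.00713 kg/kg → 0.00713 × 21000 / 9.8 = 15.28 mm
Layer 700–500 hPa: Δp = 200 hPa = 20000 Pa, q̄ = 0.0038 kg/kg → 0.0038 × 20000 / 9.8 = 7.76 mm
Layer 500–380 hPa: Δp = 120 hPa = 12000 Pa, q̄ = 0.00191 kg/kg → 0.00191 × 12000 / 9.8 = 2.34 mm
Layer 380–300 hPa: Δp = 80 hPa = 8000 Pa, q̄ = 0.00122 kg/kg → 0.00122 × 8000 / 9.8 = 1.00 mm
PW = 12.45 + 15.28 + 7.76 + 2.34 + 1.00 = 38.83 ≈ 38.8 mm.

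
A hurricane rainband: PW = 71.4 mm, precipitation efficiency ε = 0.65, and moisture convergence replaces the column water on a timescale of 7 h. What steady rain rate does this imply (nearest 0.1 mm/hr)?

Each overturning extracts ε × PW = 0.65 × 71.4 = 46.41 mm.
Rate = ε·PW / τ = 46.41 / 7 h = 6.6 mm/hr.

R ≈ 6.6 mm/hr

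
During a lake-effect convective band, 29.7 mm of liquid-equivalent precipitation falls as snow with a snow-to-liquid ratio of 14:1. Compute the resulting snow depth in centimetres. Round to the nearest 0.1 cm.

snow depth ≈ 41.6 cm

Snow depth = liquid × ratio = 29.7 mm × 14 = 415.8 mm = 41.6 cm.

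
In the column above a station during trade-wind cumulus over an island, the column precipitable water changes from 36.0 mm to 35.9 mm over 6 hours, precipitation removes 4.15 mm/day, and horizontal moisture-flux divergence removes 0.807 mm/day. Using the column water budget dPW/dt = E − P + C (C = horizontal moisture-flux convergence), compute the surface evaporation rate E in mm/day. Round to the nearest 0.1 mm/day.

dPW/dt = (35.9 − 36.0) mm / (6/24 day) = -0.400 mm/day.
E = dPW/dt + P − C = (-0.400) + 4.15 − (-0.807) = 4.6 mm/day.

E ≈ 4.6 mm/day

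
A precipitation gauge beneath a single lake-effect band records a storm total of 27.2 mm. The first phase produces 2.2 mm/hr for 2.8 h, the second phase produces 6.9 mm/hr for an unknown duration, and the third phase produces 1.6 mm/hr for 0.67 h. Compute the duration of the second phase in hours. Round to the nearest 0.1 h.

Known phases: 2.2 × 2.8 + 1.6 × 0.67 = 6.16 + 1.072 = 7.232 mm.
Remaining depth = 27.2 − 7.232 = 19.968 mm.
Duration = 19.968 / 6.9 = 2.9 h.

duration ≈ 2.9 h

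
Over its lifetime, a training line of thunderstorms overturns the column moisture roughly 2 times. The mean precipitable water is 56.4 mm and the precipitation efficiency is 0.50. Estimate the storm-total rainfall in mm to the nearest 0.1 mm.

Each cycle deposits ε × PW = 0.50 × 56.4 = 28.2 mm.
Over 2 cycles: 2 × 28.2 = 56.4 mm.

rainfall ≈ 56.4 mm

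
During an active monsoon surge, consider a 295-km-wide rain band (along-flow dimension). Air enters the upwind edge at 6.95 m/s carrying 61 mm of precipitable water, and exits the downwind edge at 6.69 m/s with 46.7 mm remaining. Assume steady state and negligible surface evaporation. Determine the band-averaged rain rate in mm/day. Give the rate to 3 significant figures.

Column moisture flux per unit crosswind length is F = V × PW.
Inflow: F_in = 6.95 × 61 = 423.95 mm·m/s
Outflow: F_out = 6.69 × 46.7 = 312.423 mm·m/s
Steady-state rate R = (F_in − F_out)/L = (423.95 − 312.423) / 295000 m = 3.781e-04 mm/s.
R = 3.781e-04 × 3600 × 24 = 32.7 mm/day.

R ≈ 32.7 mm/day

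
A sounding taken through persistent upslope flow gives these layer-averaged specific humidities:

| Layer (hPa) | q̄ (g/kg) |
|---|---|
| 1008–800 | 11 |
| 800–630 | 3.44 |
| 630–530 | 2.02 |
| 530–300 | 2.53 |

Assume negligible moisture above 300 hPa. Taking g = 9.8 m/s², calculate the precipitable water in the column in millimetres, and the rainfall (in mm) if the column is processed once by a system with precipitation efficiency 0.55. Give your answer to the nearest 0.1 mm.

Precipitable water is the column-integrated vapour mass per unit area: PW = (1/g) Σ q̄ Δp, with q in kg/kg and Δp in Pa (1 kg/m² of water = 1 mm).
Layer 1008–800 hPa: Δp = 208 hPa = 20800 Pa, q̄ = 0.011 kg/kg → 0.011 × 20800 / 9.8 = 23.35 mm
Layer 800–630 hPa: Δp = 170 hPa = 17000 Pa, q̄ = 0.00344 kg/kg → 0.00344 × 17000 / 9.8 = 5.97 mm
Layer 630–530 hPa: Δp = 100 hPa = 10000 Pa, q̄ = 0.00202 kg/kg → 0.00202 × 10000 / 9.8 = 2.06 mm
Layer 530–300 hPa: Δp = 230 hPa = 23000 Pa, q̄ = 0.00253 kg/kg → 0.00253 × 23000 / 9.8 = 5.94 mm
PW = 23.35 + 5.97 + 2.06 + 5.94 = 37.32 ≈ 37.3 mm.
Rainfall = ε × PW = 0.55 × 37.3 = 20.5 mm.

PW ≈ 37.3 mm; rainfall ≈ 20.5 mm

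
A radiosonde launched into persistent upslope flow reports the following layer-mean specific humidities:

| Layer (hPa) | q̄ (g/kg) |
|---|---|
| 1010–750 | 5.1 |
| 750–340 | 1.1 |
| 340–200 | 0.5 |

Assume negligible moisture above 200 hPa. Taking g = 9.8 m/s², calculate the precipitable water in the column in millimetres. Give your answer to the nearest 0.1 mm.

PW ≈ 18.8 mm

Precipitable water is the column-integrated vapour mass per unit area: PW = (1/g) Σ q̄ Δp, with q in kg/kg and Δp in Pa (1 kg/m² of water = 1 mm).
Layer 1010–750 hPa: Δp = 260 hPa = 26000 Pa, q̄ = 0.0051 kg/kg → 0.0051 × 26000 / 9.8 = 13.53 mm
Layer 750–340 hPa: Δp = 410 hPa = 41000 Pa, q̄ = 0.0011 kg/kg → 0.0011 × 41000 / 9.8 = 4.60 mm
Layer 340–200 hPa: Δp = 140 hPa = 14000 Pa, q̄ = 0.0005 kg/kg → 0.0005 × 14000 / 9.8 = 0.71 mm
PW = 13.53 + 4.60 + 0.71 = 18.84 ≈ 18.8 mm.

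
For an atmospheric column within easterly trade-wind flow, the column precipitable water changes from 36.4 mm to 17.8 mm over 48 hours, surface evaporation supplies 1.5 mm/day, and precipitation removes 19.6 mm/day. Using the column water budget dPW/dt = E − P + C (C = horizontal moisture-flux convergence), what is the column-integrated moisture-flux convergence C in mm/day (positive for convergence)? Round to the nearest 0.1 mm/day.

C ≈ 8.8 mm/day

dPW/dt = (17.8 − 36.4) mm / (48/24 day) = -9.300 mm/day.
C = dPW/dt − E + P = (-9.300) − 1.5 + 19.6 = 8.8 mm/day.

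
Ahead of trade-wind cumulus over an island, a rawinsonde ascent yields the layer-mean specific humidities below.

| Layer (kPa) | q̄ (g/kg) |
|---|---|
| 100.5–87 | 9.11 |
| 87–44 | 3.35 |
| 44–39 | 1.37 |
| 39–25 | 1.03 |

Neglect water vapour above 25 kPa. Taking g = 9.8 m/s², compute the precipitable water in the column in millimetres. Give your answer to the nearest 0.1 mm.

PW ≈ 29.4 mm

Precipitable water is the column-integrated vapour mass per unit area: PW = (1/g) Σ q̄ Δp, with q in kg/kg and Δp in Pa (1 kg/m² of water = 1 mm).
Layer 100.5–87 kPa: Δp = 135 hPa = 13500 Pa, q̄ = 0.00911 kg/kg → 0.00911 × 13500 / 9.8 = 12.55 mm
Layer 87–44 kPa: Δp = 430 hPa = 43000 Pa, q̄ = 0.00335 kg/kg → 0.00335 × 43000 / 9.8 = 14.70 mm
Layer 44–39 kPa: Δp = 50 hPa = 5000 Pa, q̄ = 0.00137 kg/kg → 0.00137 × 5000 / 9.8 = 0.70 mm
Layer 39–25 kPa: Δp = 140 hPa = 14000 Pa, q̄ = 0.00103 kg/kg → 0.00103 × 14000 / 9.8 = 1.47 mm
PW = 12.55 + 14.70 + 0.70 + 1.47 = 29.42 ≈ 29.4 mm.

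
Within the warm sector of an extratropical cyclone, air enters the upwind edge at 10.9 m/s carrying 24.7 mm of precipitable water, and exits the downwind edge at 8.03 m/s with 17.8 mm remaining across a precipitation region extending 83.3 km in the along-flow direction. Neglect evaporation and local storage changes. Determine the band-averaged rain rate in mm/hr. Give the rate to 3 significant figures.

Column moisture flux per unit crosswind length is F = V × PW.
Inflow: F_in = 10.9 × 24.7 = 269.23 mm·m/s
Outflow: F_out = 8.03 × 17.8 = 142.934 mm·m/s
Steady-state rate R = (F_in − F_out)/L = (269.23 − 142.934) / 83300 m = 1.516e-03 mm/s.
R = 1.516e-03 × 3600 = 5.46 mm/hr.

R ≈ 5.46 mm/hr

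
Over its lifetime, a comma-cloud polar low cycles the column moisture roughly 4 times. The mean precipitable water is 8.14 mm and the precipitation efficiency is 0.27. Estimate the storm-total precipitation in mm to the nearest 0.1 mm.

precipitation ≈ 8.8 mm

Each cycle deposits ε × PW = 0.27 × 8.14 = 2.1978 mm.
Over 4 cycles: 4 × 2.1978 = 8.8 mm.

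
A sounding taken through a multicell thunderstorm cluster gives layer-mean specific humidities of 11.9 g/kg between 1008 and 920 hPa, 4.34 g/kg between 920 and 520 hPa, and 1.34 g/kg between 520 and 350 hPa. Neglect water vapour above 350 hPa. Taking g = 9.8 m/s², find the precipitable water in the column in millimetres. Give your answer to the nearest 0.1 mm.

PW ≈ 30.7 mm

Precipitable water is the column-integrated vapour mass per unit area: PW = (1/g) Σ q̄ Δp, with q in kg/kg and Δp in Pa (1 kg/m² of water = 1 mm).
Layer 1008–920 hPa: Δp = 88 hPa = 8800 Pa, q̄ = 0.0119 kg/kg → 0.0119 × 8800 / 9.8 = 10.69 mm
Layer 920–520 hPa: Δp = 400 hPa = 40000 Pa, q̄ = 0.00434 kg/kg → 0.00434 × 40000 / 9.8 = 17.71 mm
Layer 520–350 hPa: Δp = 170 hPa = 17000 Pa, q̄ = 0.00134 kg/kg → 0.00134 × 17000 / 9.8 = 2.32 mm
PW = 10.69 + 17.71 + 2.32 = 30.72 ≈ 30.7 mm.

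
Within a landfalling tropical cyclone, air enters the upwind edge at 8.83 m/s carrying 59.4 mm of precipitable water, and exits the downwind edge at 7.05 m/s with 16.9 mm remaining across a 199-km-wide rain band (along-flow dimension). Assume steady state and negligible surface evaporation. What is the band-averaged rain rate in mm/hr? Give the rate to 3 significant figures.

R ≈ 7.33 mm/hr

Column moisture flux per unit crosswind length is F = V × PW.
Inflow: F_in = 8.83 × 59.4 = 524.502 mm·m/s
Outflow: F_out = 7.05 × 16.9 = 119.145 mm·m/s
Steady-state rate R = (F_in − F_out)/L = (524.502 − 119.145) / 199000 m = 2.037e-03 mm/s.
R = 2.037e-03 × 3600 = 7.33 mm/hr.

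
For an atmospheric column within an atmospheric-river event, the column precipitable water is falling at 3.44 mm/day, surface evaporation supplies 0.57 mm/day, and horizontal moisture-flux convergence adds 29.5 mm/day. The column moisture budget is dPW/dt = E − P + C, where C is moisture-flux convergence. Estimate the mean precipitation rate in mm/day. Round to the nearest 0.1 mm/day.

P ≈ 33.5 mm/day

dPW/dt = -3.44 mm/day.
P = E + C − dPW/dt = 0.57 + (29.5) − (-3.44) = 33.5 mm/day.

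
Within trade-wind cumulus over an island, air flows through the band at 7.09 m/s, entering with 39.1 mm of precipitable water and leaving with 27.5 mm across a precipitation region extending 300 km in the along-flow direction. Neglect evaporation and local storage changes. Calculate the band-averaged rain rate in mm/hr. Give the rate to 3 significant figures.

Column moisture flux per unit crosswind length is F = V × PW.
Inflow: F_in = 7.09 × 39.1 = 277.219 mm·m/s
Outflow: F_out = 7.09 × 27.5 = 194.975 mm·m/s
Steady-state rate R = (F_in − F_out)/L = (277.219 − 194.975) / 300000 m = 2.741e-04 mm/s.
R = 2.741e-04 × 3600 = 0.987 mm/hr.

R ≈ 0.987 mm/hr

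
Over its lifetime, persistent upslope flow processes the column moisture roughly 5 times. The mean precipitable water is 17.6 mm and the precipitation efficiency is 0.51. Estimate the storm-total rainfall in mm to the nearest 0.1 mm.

Each cycle deposits ε × PW = 0.51 × 17.6 = 8.976 mm.
Over 5 cycles: 5 × 8.976 = 44.9 mm.

rainfall ≈ 44.9 mm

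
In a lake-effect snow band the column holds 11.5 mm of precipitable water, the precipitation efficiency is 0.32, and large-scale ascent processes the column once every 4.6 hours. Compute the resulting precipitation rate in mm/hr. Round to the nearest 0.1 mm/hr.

R ≈ 0.8 mm/hr

Each overturning extracts ε × PW = 0.32 × 11.5 = 3.68 mm.
Rate = ε·PW / τ = 3.68 / 4.6 h = 0.8 mm/hr.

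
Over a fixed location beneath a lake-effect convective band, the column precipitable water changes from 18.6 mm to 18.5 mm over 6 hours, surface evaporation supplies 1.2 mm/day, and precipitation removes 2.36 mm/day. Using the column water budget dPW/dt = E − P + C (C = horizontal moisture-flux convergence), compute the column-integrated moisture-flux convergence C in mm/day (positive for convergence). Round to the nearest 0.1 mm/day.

dPW/dt = (18.5 − 18.6) mm / (6/24 day) = -0.400 mm/day.
C = dPW/dt − E + P = (-0.400) − 1.2 + 2.36 = 0.8 mm/day.

C ≈ 0.8 mm/day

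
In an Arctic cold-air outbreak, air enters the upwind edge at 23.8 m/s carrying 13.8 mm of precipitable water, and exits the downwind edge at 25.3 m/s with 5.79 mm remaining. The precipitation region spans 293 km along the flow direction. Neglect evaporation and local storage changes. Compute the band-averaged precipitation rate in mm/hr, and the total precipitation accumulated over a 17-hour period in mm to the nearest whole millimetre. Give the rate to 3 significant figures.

Column moisture flux per unit crosswind length is F = V × PW.
Inflow: F_in = 23.8 × 13.8 = 328.44 mm·m/s
Outflow: F_out = 25.3 × 5.79 = 146.487 mm·m/s
Steady-state rate R = (F_in − F_out)/L = (328.44 − 146.487) / 293000 m = 6.210e-04 mm/s.
R = 6.210e-04 × 3600 = 2.24 mm/hr.
Over 17 h: total = 2.24 × 17 = 38.08 ≈ 38 mm.

R ≈ 2.24 mm/hr; total ≈ 38 mm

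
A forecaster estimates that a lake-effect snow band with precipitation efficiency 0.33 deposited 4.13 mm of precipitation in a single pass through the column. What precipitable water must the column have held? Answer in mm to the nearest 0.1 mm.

PW ≈ 12.5 mm

PW = precipitation / ε = 4.13 / 0.33 = 12.5 mm.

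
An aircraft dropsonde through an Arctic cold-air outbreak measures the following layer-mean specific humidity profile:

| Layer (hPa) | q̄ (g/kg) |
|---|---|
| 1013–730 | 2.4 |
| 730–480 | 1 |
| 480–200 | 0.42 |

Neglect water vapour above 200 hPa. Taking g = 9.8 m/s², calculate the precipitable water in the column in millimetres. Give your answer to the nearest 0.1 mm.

PW ≈ 10.7 mm

Precipitable water is the column-integrated vapour mass per unit area: PW = (1/g) Σ q̄ Δp, with q in kg/kg and Δp in Pa (1 kg/m² of water = 1 mm).
Layer 1013–730 hPa: Δp = 283 hPa = 28300 Pa, q̄ = 0.0024 kg/kg → 0.0024 × 28300 / 9.8 = 6.93 mm
Layer 730–480 hPa: Δp = 250 hPa = 25000 Pa, q̄ = 0.001 kg/kg → 0.001 × 25000 / 9.8 = 2.55 mm
Layer 480–200 hPa: Δp = 280 hPa = 28000 Pa, q̄ = 0.00042 kg/kg → 0.00042 × 28000 / 9.8 = 1.20 mm
PW = 6.93 + 2.55 + 1.20 = 10.68 ≈ 10.7 mm.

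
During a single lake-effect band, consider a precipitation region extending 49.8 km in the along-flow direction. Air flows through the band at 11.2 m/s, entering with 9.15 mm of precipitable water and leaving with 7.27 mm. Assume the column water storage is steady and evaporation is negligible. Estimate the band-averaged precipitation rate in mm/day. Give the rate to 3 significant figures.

R ≈ 36.5 mm/day

Column moisture flux per unit crosswind length is F = V × PW.
Inflow: F_in = 11.2 × 9.15 = 102.48 mm·m/s
Outflow: F_out = 11.2 × 7.27 = 81.424 mm·m/s
Steady-state rate R = (F_in − F_out)/L = (102.48 − 81.424) / 49800 m = 4.228e-04 mm/s.
R = 4.228e-04 × 3600 × 24 = 36.5 mm/day.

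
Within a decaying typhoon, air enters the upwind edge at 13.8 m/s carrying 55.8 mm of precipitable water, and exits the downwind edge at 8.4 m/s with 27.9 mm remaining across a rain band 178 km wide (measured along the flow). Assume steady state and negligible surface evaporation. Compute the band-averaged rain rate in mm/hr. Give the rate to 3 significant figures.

R ≈ 10.8 mm/hr

Column moisture flux per unit crosswind length is F = V × PW.
Inflow: F_in = 13.8 × 55.8 = 770.04 mm·m/s
Outflow: F_out = 8.4 × 27.9 = 234.36 mm·m/s
Steady-state rate R = (F_in − F_out)/L = (770.04 − 234.36) / 178000 m = 3.009e-03 mm/s.
R = 3.009e-03 × 3600 = 10.8 mm/hr.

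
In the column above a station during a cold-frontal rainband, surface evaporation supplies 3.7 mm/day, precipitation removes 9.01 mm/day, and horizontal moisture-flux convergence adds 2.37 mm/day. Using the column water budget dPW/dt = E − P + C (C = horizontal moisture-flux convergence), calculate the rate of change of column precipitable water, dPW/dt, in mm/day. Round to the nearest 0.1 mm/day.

dPW/dt = E − P + C = 3.7 − 9.01 + (2.37) = -2.9 mm/day.

dPW/dt ≈ -2.9 mm/day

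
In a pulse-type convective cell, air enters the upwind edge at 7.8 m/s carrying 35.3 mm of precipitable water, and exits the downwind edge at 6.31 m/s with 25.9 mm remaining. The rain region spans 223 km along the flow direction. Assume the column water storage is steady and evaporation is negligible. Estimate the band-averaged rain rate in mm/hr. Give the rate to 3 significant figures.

R ≈ 1.81 mm/hr

Column moisture flux per unit crosswind length is F = V × PW.
Inflow: F_in = 7.8 × 35.3 = 275.34 mm·m/s
Outflow: F_out = 6.31 × 25.9 = 163.429 mm·m/s
Steady-state rate R = (F_in − F_out)/L = (275.34 − 163.429) / 223000 m = 5.018e-04 mm/s.
R = 5.018e-04 × 3600 = 1.81 mm/hr.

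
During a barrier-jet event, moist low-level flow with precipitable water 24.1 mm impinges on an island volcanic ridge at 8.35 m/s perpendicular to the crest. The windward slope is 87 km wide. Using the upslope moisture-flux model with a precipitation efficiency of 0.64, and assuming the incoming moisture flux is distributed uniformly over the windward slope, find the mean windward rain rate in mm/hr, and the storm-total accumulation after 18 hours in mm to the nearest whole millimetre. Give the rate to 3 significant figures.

Incoming column moisture flux per unit ridge length: F = V × PW = 8.35 × 24.1 = 201.235 mm·m/s.
Spread over the 87 km slope with efficiency ε = 0.64: R = ε·F/W = 0.64 × 201.235 / 87000 m = 1.480e-03 mm/s.
R = 1.480e-03 × 3600 = 5.33 mm/hr.
Over 18 h: total = 5.33 × 18 = 95.94 ≈ 96 mm.

R ≈ 5.33 mm/hr; total ≈ 96 mm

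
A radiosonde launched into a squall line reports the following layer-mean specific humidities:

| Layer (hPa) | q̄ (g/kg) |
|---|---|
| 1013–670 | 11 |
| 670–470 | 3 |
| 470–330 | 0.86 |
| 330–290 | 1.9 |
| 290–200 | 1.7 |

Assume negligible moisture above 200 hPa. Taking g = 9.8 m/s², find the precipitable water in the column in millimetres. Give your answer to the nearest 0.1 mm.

Precipitable water is the column-integrated vapour mass per unit area: PW = (1/g) Σ q̄ Δp, with q in kg/kg and Δp in Pa (1 kg/m² of water = 1 mm).
Layer 1013–670 hPa: Δp = 343 hPa = 34300 Pa, q̄ = 0.011 kg/kg → 0.011 × 34300 / 9.8 = 38.50 mm
Layer 670–470 hPa: Δp = 200 hPa = 20000 Pa, q̄ = 0.003 kg/kg → 0.003 × 20000 / 9.8 = 6.12 mm
Layer 470–330 hPa: Δp = 140 hPa = 14000 Pa, q̄ = 0.00086 kg/kg → 0.00086 × 14000 / 9.8 = 1.23 mm
Layer 330–290 hPa: Δp = 40 hPa = 4000 Pa, q̄ = 0.0019 kg/kg → 0.0019 × 4000 / 9.8 = 0.78 mm
Layer 290–200 hPa: Δp = 90 hPa = 9000 Pa, q̄ = 0.0017 kg/kg → 0.0017 × 9000 / 9.8 = 1.56 mm
PW = 38.50 + 6.12 + 1.23 + 0.78 + 1.56 = 48.19 ≈ 48.2 mm.

PW ≈ 48.2 mm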